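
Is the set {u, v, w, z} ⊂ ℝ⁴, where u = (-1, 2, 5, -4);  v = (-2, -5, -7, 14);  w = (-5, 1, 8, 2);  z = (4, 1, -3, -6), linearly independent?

linearly dependent

Place the vectors as rows of a 4×4 matrix and reduce to echelon form.
The reduction yields 2 nonzero rows, so the rank is 2.
Since rank 2 < 4, the set is linearly dependent.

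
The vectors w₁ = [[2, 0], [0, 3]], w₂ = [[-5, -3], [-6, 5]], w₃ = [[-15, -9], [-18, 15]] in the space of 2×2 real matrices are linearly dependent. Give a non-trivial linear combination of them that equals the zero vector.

Write each element as a vector in ℝ⁴ using {E₁₁, E₁₂, E₂₁, E₂₂}.
Solve the homogeneous system with w₁, w₂, w₃ as columns by row-reducing the coefficient matrix.
The free variable yields coefficients (0, 3, -1) (any nonzero multiple also works).

3w₂ - w₃ = 0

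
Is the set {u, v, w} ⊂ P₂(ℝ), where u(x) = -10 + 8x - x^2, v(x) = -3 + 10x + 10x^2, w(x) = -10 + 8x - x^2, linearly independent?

linearly dependent

Write each element as a coordinate vector in ℝ³ using {1, x, x^2}.
Two of the vectors are equal, giving an immediate dependence.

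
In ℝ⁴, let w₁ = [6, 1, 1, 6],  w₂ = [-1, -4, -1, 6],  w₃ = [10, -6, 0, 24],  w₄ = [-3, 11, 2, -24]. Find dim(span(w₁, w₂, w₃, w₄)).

dim = 2

Form the matrix with w₁, w₂, w₃, w₄ as columns and reduce.
There are 2 pivot columns, so rank = 2.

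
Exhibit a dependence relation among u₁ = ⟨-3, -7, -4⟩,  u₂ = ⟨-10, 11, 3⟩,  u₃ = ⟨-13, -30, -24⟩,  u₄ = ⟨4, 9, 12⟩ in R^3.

3u₁ - u₃ - u₄ = 0

Row-reduce the matrix with u₁, u₂, u₃, u₄ as columns; the null space gives the coefficients.
One solution (up to scaling) is (3, 0, -1, -1).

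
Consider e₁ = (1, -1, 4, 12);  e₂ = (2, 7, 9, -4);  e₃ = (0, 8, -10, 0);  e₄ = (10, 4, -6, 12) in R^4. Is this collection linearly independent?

The matrix [e₁|e₂|e₃|e₄] has determinant 16968.
A nonzero determinant means the columns are linearly independent.

linearly independent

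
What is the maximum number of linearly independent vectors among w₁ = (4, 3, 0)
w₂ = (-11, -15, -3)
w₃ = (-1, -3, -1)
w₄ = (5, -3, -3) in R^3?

Row-reduce the 4×3 matrix with these as rows.
Reduction leaves 2 leading entries, giving rank 2.
(With 4 elements in a 3-dimensional space the rank is at most 3.)

2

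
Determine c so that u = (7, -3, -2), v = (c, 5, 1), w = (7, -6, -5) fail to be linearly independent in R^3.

c = -28

Place the vectors as rows of a 3×3 matrix; dependence ⇔ determinant zero.
Expanding, det = -3*c - 84.
Setting this to zero gives c = -28.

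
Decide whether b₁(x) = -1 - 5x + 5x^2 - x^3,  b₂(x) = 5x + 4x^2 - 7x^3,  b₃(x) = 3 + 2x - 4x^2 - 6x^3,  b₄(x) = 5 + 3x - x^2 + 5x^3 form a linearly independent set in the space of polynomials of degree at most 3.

linearly independent

Take coordinates with respect to the standard basis {1, x, …, x^3}.
Row-reduce the matrix whose columns are b₁, b₂, b₃, b₄.
The reduction yields 4 nonzero rows, so the rank is 4.
Since rank = 4 (the number of vectors), the set is linearly independent.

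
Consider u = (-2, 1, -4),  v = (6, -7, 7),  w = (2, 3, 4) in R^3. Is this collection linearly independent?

Form the 3×3 matrix with these as columns; its determinant is -40.
A nonzero determinant means the columns are linearly independent.

linearly independent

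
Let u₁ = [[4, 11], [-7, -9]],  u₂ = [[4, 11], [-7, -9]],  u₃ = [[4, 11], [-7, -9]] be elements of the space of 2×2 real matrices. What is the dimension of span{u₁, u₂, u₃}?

Represent each element by its coordinate vector in ℝ⁴.
Put the 4×3 matrix [u₁|u₂|u₃] into echelon form.
There is 1 pivot column, so rank = 1.

dim = 1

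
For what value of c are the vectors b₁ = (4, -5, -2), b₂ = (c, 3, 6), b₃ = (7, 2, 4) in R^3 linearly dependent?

c = 21/2

The vectors are dependent exactly when the determinant of the matrix with rows b₁, b₂, b₃ vanishes.
Cofactor expansion gives det = 16*c - 168.
Solving 16*c - 168 = 0 yields c = 21/2.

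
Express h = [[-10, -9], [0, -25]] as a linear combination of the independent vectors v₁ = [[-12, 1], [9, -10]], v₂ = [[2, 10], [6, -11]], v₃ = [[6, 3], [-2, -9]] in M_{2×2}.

Work in coordinates with respect to the standard basis {E₁₁, E₁₂, E₂₁, E₂₂}.
Solve the system with v₁, v₂, v₃ as columns and h as the right-hand side.
Back-substitution yields (a₁, a₂, a₃) = (2, -2, 3).

h = 2v₁ - 2v₂ + 3v₃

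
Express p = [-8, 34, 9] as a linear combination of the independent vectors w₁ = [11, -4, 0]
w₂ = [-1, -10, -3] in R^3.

Write p = a₁w₁ + a₂w₂ and equate components.
The system has the unique solution (a₁, a₂) = (-1, -3).

p = -w₁ - 3w₂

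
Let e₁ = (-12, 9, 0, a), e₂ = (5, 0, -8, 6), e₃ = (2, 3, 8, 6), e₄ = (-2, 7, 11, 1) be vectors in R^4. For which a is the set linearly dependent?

a = -18

Place the vectors as rows of a 4×4 matrix; dependence ⇔ determinant zero.
The determinant works out to 275*a + 4950.
Setting this to zero gives a = -18.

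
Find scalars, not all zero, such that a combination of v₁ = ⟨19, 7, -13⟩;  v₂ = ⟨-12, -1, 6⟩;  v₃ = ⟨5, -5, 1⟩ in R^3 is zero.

Row-reduce the matrix with v₁, v₂, v₃ as columns; the null space gives the coefficients.
One solution (up to scaling) is (1, 2, 1).

v₁ + 2v₂ + v₃ = 0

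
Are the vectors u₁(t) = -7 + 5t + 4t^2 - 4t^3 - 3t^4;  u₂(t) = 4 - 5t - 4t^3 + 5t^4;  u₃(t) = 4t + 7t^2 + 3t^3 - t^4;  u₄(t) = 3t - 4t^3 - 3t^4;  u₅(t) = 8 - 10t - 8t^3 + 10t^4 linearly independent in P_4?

linearly dependent

Take coordinates with respect to the standard basis {1, t, …, t^4}.
One vector is a scalar multiple of another, so the set is dependent.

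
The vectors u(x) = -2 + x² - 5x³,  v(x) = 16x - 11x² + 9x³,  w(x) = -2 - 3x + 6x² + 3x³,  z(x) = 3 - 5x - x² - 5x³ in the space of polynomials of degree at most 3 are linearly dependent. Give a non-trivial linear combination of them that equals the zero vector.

Pass to coordinate vectors relative to the basis {1, x, …, x³}.
Write the vectors as columns of a matrix and find a nonzero vector in its null space.
One solution (up to scaling) is (1, 1, 2, 2).

u + v + 2w + 2z = 0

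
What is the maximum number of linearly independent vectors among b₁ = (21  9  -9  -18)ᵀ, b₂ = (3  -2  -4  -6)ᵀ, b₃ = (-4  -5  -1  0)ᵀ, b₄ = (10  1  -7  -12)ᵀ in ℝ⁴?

Form the matrix with b₁, b₂, b₃, b₄ as columns and reduce.
There are 2 pivot columns, so rank = 2.

2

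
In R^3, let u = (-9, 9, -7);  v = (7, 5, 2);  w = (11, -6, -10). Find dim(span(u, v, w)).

dim = 3

Put the 3×3 matrix [u|v|w] into echelon form.
Exactly 3 pivots survive; hence the rank is 3.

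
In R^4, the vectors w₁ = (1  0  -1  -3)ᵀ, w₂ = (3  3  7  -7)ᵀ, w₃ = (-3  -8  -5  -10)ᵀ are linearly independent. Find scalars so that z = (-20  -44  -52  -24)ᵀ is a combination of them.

Solve the system with w₁, w₂, w₃ as columns and z as the right-hand side.
Row-reducing the augmented matrix gives the unique coefficients (c₁, c₂, c₃) = (4, -4, 4).

z = 4w₁ - 4w₂ + 4w₃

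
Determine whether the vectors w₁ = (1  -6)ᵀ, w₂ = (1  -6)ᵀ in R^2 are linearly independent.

linearly dependent

Row-reduce the matrix whose columns are w₁, w₂.
The reduction yields 1 nonzero row, so the rank is 1.
Since rank 1 < 2, the set is linearly dependent.
Indeed w₁ - w₂ = 0.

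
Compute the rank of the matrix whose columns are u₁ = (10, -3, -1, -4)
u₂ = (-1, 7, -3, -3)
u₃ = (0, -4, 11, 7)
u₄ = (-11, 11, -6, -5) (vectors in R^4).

4

Form the matrix with u₁, u₂, u₃, u₄ as columns and reduce.
Exactly 4 pivots survive; hence the rank is 4.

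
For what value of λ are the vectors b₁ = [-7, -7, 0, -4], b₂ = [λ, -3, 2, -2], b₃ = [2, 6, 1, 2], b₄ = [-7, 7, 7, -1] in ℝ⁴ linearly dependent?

Place the vectors as rows of a 4×4 matrix; dependence ⇔ determinant zero.
The determinant works out to 35*λ + 133.
Solving 35*λ + 133 = 0 yields λ = -19/5.

λ = -19/5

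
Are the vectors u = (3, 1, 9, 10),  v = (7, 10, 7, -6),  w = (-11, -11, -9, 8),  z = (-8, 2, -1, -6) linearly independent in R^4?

The matrix [u|v|w|z] has determinant -2642.
A nonzero determinant means the columns are linearly independent.

linearly independent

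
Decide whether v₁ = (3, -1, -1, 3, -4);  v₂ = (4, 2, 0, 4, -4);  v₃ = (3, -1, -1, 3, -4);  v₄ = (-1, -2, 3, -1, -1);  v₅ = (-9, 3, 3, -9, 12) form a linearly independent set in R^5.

linearly dependent

The matrix [v₁|v₂|v₃|v₄|v₅] has determinant 0.
A zero determinant means the columns are linearly dependent.
Indeed v₁ - v₃ = 0.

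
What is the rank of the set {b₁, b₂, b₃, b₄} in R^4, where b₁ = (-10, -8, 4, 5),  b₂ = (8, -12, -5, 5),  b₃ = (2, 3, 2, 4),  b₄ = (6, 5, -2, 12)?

4

Row-reduce the 4×4 matrix with these as rows.
Reduction leaves 4 leading entries, giving rank 4.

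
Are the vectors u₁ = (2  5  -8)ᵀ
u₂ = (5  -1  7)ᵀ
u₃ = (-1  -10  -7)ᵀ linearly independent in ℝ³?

Row-reduce the matrix whose columns are u₁, u₂, u₃.
The reduction yields 3 nonzero rows, so the rank is 3.
Since rank = 3 (the number of vectors), the set is linearly independent.

linearly independent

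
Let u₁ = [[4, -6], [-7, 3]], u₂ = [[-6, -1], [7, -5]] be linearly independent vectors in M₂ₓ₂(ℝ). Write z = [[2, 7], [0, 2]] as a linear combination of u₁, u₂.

Identify each element with its coordinate vector in ℝ⁴ via {E₁₁, E₁₂, E₂₁, E₂₂}.
Write z = c₁u₁ + c₂u₂ and equate components.
Row-reducing the augmented matrix gives the unique coefficients (c₁, c₂) = (-1, -1).

z = -u₁ - u₂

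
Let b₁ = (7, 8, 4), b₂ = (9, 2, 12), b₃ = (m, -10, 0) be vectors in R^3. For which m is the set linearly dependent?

m = -60/11

Dependence holds iff the 3×3 matrix [b₁ b₂ b₃] is singular.
Cofactor expansion gives det = 88*m + 480.
Setting this to zero gives m = -60/11.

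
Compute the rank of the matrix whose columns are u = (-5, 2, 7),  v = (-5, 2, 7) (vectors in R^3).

1

Row-reduce the 2×3 matrix with these as rows.
Reduction leaves 1 leading entry, giving rank 1.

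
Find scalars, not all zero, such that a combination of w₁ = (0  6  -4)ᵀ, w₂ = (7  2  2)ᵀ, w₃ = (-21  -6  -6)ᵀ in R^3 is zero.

3w₂ + w₃ = 0

Write the vectors as columns of a matrix and find a nonzero vector in its null space.
The free variable yields coefficients (0, 3, 1) (any nonzero multiple also works).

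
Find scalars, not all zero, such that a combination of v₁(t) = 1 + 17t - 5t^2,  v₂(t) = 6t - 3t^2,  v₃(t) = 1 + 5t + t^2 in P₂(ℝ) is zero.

v₁ - 2v₂ - v₃ = 0

Write each element as a vector in ℝ³ using {1, t, t^2}.
Solve the homogeneous system with v₁, v₂, v₃ as columns by row-reducing the coefficient matrix.
A generator of the null space is (1, -2, -1).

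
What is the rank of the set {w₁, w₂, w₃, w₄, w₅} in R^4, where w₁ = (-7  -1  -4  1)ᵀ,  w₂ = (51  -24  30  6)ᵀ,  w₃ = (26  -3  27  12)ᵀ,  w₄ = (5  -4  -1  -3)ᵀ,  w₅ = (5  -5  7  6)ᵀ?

3

Put the 4×5 matrix [w₁|w₂|w₃|w₄|w₅] into echelon form.
Reduction leaves 3 leading entries, giving rank 3.
(With 5 elements in a 4-dimensional space the rank is at most 4.)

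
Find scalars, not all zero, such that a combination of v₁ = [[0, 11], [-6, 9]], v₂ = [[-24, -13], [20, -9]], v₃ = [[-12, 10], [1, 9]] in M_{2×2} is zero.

3v₁ + v₂ - 2v₃ = 0

Take coordinates with respect to {E₁₁, E₁₂, E₂₁, E₂₂}.
Write the vectors as columns of a matrix and find a nonzero vector in its null space.
One solution (up to scaling) is (3, 1, -2).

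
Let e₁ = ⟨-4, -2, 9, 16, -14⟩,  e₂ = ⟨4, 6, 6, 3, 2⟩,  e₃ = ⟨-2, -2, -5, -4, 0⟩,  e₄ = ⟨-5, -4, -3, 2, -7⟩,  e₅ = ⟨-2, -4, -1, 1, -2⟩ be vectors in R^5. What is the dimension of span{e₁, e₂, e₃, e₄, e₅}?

Put the 5×5 matrix [e₁|e₂|e₃|e₄|e₅] into echelon form.
There are 3 pivot columns, so rank = 3.

dim = 3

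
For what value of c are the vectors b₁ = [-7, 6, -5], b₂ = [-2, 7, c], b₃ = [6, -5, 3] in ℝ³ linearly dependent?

Place the vectors as rows of a 3×3 matrix; dependence ⇔ determinant zero.
Cofactor expansion gives det = c + 49.
Setting this to zero gives c = -49.

c = -49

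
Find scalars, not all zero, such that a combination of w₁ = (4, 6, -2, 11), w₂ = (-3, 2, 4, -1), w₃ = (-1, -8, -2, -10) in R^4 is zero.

w₁ + w₂ + w₃ = 0

Write the vectors as columns of a matrix and find a nonzero vector in its null space.
A generator of the null space is (1, 1, 1).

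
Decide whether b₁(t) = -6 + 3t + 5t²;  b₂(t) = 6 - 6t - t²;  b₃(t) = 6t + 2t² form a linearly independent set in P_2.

linearly independent

Take coordinates with respect to the standard basis {1, t, t²}.
Row-reduce the matrix whose columns are b₁, b₂, b₃.
The reduction yields 3 nonzero rows, so the rank is 3.
Since rank = 3 (the number of vectors), the set is linearly independent.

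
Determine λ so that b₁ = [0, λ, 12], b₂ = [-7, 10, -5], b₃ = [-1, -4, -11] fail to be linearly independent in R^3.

λ = 19/3

The vectors are dependent exactly when the determinant of the matrix with rows b₁, b₂, b₃ vanishes.
Expanding, det = 456 - 72*λ.
Setting this to zero gives λ = 19/3.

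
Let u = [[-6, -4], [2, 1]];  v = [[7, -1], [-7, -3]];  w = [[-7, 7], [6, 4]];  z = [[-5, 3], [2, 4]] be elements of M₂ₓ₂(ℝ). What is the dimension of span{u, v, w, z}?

dim = 4

Pass to coordinate vectors with respect to the basis {E₁₁, E₁₂, E₂₁, E₂₂}.
Row-reduce the 4×4 matrix with these as rows.
Exactly 4 pivots survive; hence the rank is 4.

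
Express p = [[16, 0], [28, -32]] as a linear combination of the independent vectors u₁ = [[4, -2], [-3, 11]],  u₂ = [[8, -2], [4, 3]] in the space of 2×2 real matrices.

p = -4u₁ + 4u₂

Take coordinate vectors relative to {E₁₁, E₁₂, E₂₁, E₂₂}.
Set up the augmented matrix [u₁ | u₂ | p] and row-reduce.
Row-reducing the augmented matrix gives the unique coefficients (a₁, a₂) = (-4, 4).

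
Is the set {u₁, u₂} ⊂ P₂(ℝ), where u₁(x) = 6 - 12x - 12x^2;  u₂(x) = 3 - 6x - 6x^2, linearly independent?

linearly dependent

Write each element as a coordinate vector in ℝ³ using {1, x, x^2}.
Place the vectors as rows of a 2×3 matrix and reduce to echelon form.
The reduction yields 1 nonzero row, so the rank is 1.
Since rank 1 < 2, the set is linearly dependent.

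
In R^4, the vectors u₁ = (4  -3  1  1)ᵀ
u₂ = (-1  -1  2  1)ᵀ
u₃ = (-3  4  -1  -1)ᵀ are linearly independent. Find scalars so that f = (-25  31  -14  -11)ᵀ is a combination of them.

f = -4u₁ - 3u₂ + 4u₃

Write f = c₁u₁ + … + c₃u₃ and equate components.
Back-substitution yields (c₁, c₂, c₃) = (-4, -3, 4).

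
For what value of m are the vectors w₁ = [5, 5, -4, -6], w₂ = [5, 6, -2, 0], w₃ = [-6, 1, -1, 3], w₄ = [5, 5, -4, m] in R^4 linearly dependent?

The set is linearly dependent precisely when det[w₁; w₂; w₃; w₄] = 0.
Cofactor expansion gives det = -99*m - 594.
Setting this to zero gives m = -6.

m = -6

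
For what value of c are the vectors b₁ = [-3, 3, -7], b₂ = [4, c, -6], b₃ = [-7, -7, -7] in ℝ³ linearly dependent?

c = 19

Place the vectors as rows of a 3×3 matrix; dependence ⇔ determinant zero.
Cofactor expansion gives det = 532 - 28*c.
Setting this to zero gives c = 19.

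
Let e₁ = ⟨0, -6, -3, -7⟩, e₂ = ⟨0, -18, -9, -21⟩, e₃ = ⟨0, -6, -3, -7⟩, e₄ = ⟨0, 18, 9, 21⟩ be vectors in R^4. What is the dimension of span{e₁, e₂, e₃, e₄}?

Form the matrix with e₁, e₂, e₃, e₄ as columns and reduce.
The echelon form has 1 nonzero row, so the rank is 1.

dim = 1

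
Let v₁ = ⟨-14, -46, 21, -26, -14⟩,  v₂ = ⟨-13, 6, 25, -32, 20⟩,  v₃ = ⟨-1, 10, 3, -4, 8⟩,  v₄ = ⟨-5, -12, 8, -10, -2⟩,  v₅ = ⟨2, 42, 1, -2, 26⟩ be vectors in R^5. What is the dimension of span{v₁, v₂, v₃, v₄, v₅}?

Apply Gaussian elimination to the matrix whose rows are v₁, v₂, v₃, v₄, v₅.
Reduction leaves 2 leading entries, giving rank 2.

2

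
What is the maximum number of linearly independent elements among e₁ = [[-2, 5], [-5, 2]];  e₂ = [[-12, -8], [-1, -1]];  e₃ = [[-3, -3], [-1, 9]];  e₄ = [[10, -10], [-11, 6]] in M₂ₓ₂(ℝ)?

Use coordinates relative to {E₁₁, E₁₂, E₂₁, E₂₂}.
Row-reduce the 4×4 matrix with these as rows.
There are 4 pivot columns, so rank = 4.

4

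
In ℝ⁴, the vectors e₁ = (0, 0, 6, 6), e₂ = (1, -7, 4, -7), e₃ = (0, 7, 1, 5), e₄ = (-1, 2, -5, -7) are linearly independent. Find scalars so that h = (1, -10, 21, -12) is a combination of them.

h = 3e₁ + 3e₂ + e₃ + 2e₄

Set up the augmented matrix [e₁ | e₂ | e₃ | e₄ | h] and row-reduce.
Row-reducing the augmented matrix gives the unique coefficients (c₁, …, c₄) = (3, 3, 1, 2).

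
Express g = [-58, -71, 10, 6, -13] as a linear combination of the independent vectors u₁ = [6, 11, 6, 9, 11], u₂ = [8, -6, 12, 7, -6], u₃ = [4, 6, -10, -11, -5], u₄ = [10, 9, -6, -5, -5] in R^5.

Set up the augmented matrix [u₁ | u₂ | u₃ | u₄ | g] and row-reduce.
The system has the unique solution (α₁, …, α₄) = (-4, -1, -4, -1).

g = -4u₁ - u₂ - 4u₃ - u₄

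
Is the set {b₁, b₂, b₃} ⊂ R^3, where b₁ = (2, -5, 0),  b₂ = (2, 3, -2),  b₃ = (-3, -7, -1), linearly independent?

linearly independent

The matrix [b₁|b₂|b₃] has determinant -74.
A nonzero determinant means the columns are linearly independent.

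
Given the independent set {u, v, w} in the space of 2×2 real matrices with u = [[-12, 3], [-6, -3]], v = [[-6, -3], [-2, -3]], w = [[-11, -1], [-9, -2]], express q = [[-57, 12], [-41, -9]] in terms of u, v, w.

Take coordinate vectors relative to {E₁₁, E₁₂, E₂₁, E₂₂}.
Write q = α₁u + … + α₃w and equate components.
Back-substitution yields (α₁, α₂, α₃) = (3, -2, 3).

q = 3u - 2v + 3w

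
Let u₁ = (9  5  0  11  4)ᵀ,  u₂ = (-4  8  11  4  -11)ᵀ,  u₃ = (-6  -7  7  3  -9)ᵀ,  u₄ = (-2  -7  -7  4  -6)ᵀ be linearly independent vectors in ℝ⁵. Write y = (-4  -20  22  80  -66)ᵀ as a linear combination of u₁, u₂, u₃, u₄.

y = 4u₁ + 2u₂ + 4u₃ + 4u₄

Since u₁, u₂, u₃, u₄ are independent, the coefficients expressing y are uniquely determined by a linear system.
The system has the unique solution (a₁, …, a₄) = (4, 2, 4, 4).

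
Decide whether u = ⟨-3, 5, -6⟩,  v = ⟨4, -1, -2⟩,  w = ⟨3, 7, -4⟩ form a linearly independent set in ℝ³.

The matrix [u|v|w] has determinant -190.
A nonzero determinant means the columns are linearly independent.

linearly independent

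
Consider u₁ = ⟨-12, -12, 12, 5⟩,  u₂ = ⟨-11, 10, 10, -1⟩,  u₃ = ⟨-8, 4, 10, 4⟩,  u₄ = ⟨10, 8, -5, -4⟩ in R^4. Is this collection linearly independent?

linearly independent

Form the 4×4 matrix with these as columns; its determinant is 5004.
A nonzero determinant means the columns are linearly independent.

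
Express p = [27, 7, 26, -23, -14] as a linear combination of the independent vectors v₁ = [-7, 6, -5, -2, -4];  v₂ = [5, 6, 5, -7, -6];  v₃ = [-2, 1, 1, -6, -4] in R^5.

Since v₁, v₂, v₃ are independent, the coefficients expressing p are uniquely determined by a linear system.
Row-reducing the augmented matrix gives the unique coefficients (α₁, α₂, α₃) = (-2, 3, 1).

p = -2v₁ + 3v₂ + v₃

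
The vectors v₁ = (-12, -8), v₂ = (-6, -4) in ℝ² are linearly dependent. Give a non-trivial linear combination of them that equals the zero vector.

Row-reduce the matrix with v₁, v₂ as columns; the null space gives the coefficients.
One solution (up to scaling) is (1, -2).

v₁ - 2v₂ = 0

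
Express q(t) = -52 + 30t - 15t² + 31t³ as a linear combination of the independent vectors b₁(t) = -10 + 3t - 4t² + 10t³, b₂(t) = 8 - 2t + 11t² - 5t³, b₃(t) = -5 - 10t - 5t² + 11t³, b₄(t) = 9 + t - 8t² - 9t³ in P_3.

Take coordinate vectors relative to {1, t, …, t³}.
Since b₁, b₂, b₃, b₄ are independent, the coefficients expressing q are uniquely determined by a linear system.
Back-substitution yields (α₁, …, α₄) = (2, -3, -2, -2).

q = 2b₁ - 3b₂ - 2b₃ - 2b₄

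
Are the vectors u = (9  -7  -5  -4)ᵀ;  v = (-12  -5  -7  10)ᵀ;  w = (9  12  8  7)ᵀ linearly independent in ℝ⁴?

linearly independent

Place the vectors as rows of a 3×4 matrix and reduce to echelon form.
The reduction yields 3 nonzero rows, so the rank is 3.
Since rank = 3 (the number of vectors), the set is linearly independent.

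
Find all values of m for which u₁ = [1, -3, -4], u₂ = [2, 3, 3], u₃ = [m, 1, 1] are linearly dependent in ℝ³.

The set is linearly dependent precisely when det[u₁; u₂; u₃] = 0.
The determinant works out to 3*m - 2.
Solving 3*m - 2 = 0 yields m = 2/3.

m = 2/3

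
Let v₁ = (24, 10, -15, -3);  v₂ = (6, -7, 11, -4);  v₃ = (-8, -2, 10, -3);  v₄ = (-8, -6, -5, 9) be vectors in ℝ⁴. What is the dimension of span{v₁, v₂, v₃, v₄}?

dim = 3

Put the 4×4 matrix [v₁|v₂|v₃|v₄] into echelon form.
The echelon form has 3 nonzero rows, so the rank is 3.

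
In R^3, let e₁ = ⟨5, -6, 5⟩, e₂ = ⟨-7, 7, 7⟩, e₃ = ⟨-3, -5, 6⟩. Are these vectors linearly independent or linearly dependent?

Form the 3×3 matrix with these as columns; its determinant is 539.
A nonzero determinant means the columns are linearly independent.

linearly independent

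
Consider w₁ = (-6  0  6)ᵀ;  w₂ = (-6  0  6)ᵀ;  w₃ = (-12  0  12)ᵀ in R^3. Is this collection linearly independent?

The matrix [w₁|w₂|w₃] has determinant 0.
A zero determinant means the columns are linearly dependent.

linearly dependent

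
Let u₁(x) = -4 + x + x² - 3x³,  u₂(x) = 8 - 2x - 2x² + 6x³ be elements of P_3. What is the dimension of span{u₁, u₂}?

Represent each element by its coordinate vector in ℝ⁴.
Apply Gaussian elimination to the matrix whose rows are u₁, u₂.
There is 1 pivot column, so rank = 1.

1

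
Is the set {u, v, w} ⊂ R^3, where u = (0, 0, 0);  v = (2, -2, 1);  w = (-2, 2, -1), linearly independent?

linearly dependent

One of the vectors is the zero vector, so the set is linearly dependent.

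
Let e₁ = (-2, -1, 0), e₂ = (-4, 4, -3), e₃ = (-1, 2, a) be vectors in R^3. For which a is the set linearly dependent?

a = -5/4

Dependence holds iff the 3×3 matrix [e₁ e₂ e₃] is singular.
Cofactor expansion gives det = -12*a - 15.
Solving -12*a - 15 = 0 yields a = -5/4.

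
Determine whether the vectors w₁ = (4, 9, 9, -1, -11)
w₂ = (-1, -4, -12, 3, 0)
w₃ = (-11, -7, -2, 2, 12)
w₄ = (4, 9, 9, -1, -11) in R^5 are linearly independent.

Two of the vectors are equal, giving an immediate dependence.

linearly dependent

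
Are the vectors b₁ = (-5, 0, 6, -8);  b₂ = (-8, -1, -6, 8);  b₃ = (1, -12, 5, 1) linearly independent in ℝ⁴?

linearly independent

Place the vectors as rows of a 3×4 matrix and reduce to echelon form.
The reduction yields 3 nonzero rows, so the rank is 3.
Since rank = 3 (the number of vectors), the set is linearly independent.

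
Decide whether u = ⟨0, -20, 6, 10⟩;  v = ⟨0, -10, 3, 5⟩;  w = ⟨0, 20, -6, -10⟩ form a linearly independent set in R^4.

Place the vectors as rows of a 3×4 matrix and reduce to echelon form.
The reduction yields 1 nonzero row, so the rank is 1.
Since rank 1 < 3, the set is linearly dependent.

linearly dependent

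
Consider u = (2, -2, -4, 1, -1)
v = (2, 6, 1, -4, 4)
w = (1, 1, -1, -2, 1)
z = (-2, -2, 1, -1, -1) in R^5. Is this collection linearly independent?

Place the vectors as rows of a 4×5 matrix and reduce to echelon form.
The reduction yields 3 nonzero rows, so the rank is 3.
Since rank 3 < 4, the set is linearly dependent.
Indeed u + v - 2w + z = 0.

linearly dependent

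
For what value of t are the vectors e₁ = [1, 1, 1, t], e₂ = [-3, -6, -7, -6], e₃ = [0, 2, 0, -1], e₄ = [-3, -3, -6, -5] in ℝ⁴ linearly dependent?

The set is linearly dependent precisely when det[e₁; e₂; e₃; e₄] = 0.
Cofactor expansion gives det = 6*t + 5.
Setting this to zero gives t = -5/6.

t = -5/6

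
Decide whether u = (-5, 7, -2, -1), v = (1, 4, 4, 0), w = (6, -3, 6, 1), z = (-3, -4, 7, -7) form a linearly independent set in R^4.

The matrix [u|v|w|z] has determinant 0.
A zero determinant means the columns are linearly dependent.

linearly dependent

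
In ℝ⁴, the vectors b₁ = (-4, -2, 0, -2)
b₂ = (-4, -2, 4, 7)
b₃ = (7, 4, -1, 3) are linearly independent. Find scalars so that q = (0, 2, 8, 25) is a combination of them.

q = 4b₁ + 3b₂ + 4b₃

Set up the augmented matrix [b₁ | b₂ | b₃ | q] and row-reduce.
Row-reducing the augmented matrix gives the unique coefficients (α₁, α₂, α₃) = (4, 3, 4).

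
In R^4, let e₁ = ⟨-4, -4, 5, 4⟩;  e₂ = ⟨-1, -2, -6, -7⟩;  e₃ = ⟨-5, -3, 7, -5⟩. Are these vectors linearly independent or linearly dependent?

Place the vectors as rows of a 3×4 matrix and reduce to echelon form.
The reduction yields 3 nonzero rows, so the rank is 3.
Since rank = 3 (the number of vectors), the set is linearly independent.

linearly independent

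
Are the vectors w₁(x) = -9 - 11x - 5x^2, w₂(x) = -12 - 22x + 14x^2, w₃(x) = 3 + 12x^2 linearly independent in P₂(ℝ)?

Take coordinates with respect to the standard basis {1, x, x^2}.
Form the 3×3 matrix with these as columns; its determinant is 0.
A zero determinant means the columns are linearly dependent.
Indeed 2w₁ - w₂ + 2w₃ = 0.

linearly dependent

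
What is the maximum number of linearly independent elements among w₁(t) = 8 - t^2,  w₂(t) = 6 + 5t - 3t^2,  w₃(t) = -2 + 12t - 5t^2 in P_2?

Pass to coordinate vectors with respect to the basis {1, t, t^2}.
Put the 3×3 matrix [w₁|w₂|w₃] into echelon form.
There are 3 pivot columns, so rank = 3.

3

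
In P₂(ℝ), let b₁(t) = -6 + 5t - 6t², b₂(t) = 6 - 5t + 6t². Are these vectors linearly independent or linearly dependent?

Take coordinates with respect to the standard basis {1, t, t²}.
Row-reduce the matrix whose columns are b₁, b₂.
The reduction yields 1 nonzero row, so the rank is 1.
Since rank 1 < 2, the set is linearly dependent.

linearly dependent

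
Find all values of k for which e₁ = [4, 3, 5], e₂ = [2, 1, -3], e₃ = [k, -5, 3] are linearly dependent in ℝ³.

k = -58/7

The vectors are dependent exactly when the determinant of the matrix with rows e₁, e₂, e₃ vanishes.
Cofactor expansion gives det = -14*k - 116.
This vanishes exactly when k = -58/7.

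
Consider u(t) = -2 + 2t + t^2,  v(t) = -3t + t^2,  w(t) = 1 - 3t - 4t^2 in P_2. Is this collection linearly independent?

Take coordinates with respect to the standard basis {1, t, t^2}.
Place the vectors as rows of a 3×3 matrix and reduce to echelon form.
The reduction yields 3 nonzero rows, so the rank is 3.
Since rank = 3 (the number of vectors), the set is linearly independent.

linearly independent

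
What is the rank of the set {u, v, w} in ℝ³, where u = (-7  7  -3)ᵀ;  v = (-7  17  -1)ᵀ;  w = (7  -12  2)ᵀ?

rank 2

Put the 3×3 matrix [u|v|w] into echelon form.
The echelon form has 2 nonzero rows, so the rank is 2.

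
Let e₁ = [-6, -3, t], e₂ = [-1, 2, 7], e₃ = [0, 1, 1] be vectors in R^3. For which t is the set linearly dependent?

t = 27

Place the vectors as rows of a 3×3 matrix; dependence ⇔ determinant zero.
Cofactor expansion gives det = 27 - t.
Setting this to zero gives t = 27.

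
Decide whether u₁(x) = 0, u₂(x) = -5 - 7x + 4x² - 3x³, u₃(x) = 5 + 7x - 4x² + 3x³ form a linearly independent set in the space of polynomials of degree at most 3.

linearly dependent

Write each element as a coordinate vector in ℝ⁴ using {1, x, …, x³}.
One of the vectors is the zero vector, so the set is linearly dependent.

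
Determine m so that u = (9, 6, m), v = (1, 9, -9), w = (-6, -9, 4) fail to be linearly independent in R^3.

m = 7/3

Place the vectors as rows of a 3×3 matrix; dependence ⇔ determinant zero.
Cofactor expansion gives det = 45*m - 105.
Solving 45*m - 105 = 0 yields m = 7/3.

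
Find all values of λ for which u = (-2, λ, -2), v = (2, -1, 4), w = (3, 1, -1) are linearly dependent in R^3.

Dependence holds iff the 3×3 matrix [u v w] is singular.
Cofactor expansion gives det = 14*λ - 4.
Solving 14*λ - 4 = 0 yields λ = 2/7.

λ = 2/7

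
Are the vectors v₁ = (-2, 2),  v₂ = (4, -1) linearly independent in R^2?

linearly independent

Row-reduce the matrix whose columns are v₁, v₂.
The reduction yields 2 nonzero rows, so the rank is 2.
Since rank = 2 (the number of vectors), the set is linearly independent.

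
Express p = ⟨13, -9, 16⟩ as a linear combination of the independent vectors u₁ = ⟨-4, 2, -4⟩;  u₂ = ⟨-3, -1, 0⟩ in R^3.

Solve the system with u₁, u₂ as columns and p as the right-hand side.
The system has the unique solution (a₁, a₂) = (-4, 1).

p = -4u₁ + u₂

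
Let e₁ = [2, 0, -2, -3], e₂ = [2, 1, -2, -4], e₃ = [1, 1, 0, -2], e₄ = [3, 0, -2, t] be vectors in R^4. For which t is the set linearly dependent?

t = -4

Place the vectors as rows of a 4×4 matrix; dependence ⇔ determinant zero.
Cofactor expansion gives det = 2*t + 8.
This vanishes exactly when t = -4.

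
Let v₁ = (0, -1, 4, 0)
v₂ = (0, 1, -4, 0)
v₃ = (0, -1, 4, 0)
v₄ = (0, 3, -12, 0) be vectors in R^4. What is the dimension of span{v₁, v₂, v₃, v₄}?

dim = 1

Apply Gaussian elimination to the matrix whose rows are v₁, v₂, v₃, v₄.
Reduction leaves 1 leading entry, giving rank 1.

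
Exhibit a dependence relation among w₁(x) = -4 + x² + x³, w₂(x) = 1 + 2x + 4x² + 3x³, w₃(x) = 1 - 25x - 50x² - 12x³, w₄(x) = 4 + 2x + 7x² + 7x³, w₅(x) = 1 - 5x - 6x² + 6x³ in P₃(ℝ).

3w₁ + 2w₂ + w₃ + 3w₄ - 3w₅ = 0

Take coordinates with respect to {1, x, …, x³}.
Write the vectors as columns of a matrix and find a nonzero vector in its null space.
A generator of the null space is (3, 2, 1, 3, -3).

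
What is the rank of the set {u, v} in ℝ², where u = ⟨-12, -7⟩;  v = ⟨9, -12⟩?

2

Put the 2×2 matrix [u|v] into echelon form.
The echelon form has 2 nonzero rows, so the rank is 2.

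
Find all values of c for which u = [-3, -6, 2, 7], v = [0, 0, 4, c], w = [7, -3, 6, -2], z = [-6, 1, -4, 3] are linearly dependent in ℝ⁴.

Dependence holds iff the 4×4 matrix [u v w z] is singular.
Expanding, det = 8*c + 8.
Setting this to zero gives c = -1.

c = -1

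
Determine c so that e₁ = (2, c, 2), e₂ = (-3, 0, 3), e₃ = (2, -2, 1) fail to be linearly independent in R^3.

The set is linearly dependent precisely when det[e₁; e₂; e₃] = 0.
Cofactor expansion gives det = 9*c + 24.
Setting this to zero gives c = -8/3.

c = -8/3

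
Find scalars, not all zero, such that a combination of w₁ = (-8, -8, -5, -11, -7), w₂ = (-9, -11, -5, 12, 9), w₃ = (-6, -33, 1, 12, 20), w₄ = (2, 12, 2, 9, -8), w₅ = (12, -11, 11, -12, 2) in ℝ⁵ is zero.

Solve the homogeneous system with w₁, w₂, w₃, w₄, w₅ as columns by row-reducing the coefficient matrix.
The free variable yields coefficients (0, 2, -1, 0, 1) (any nonzero multiple also works).

2w₂ - w₃ + w₅ = 0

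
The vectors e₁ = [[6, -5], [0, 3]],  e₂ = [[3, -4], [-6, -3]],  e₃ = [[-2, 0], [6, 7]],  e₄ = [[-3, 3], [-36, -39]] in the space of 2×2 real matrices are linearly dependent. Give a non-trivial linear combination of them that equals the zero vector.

Write each element as a vector in ℝ⁴ using {E₁₁, E₁₂, E₂₁, E₂₂}.
Row-reduce the matrix with e₁, e₂, e₃, e₄ as columns; the null space gives the coefficients.
The free variable yields coefficients (3, -3, 3, 1) (any nonzero multiple also works).

3e₁ - 3e₂ + 3e₃ + e₄ = 0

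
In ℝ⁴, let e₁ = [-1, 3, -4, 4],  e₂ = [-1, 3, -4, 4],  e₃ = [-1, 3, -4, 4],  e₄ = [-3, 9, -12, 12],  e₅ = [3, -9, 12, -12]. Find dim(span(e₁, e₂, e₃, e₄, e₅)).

Form the matrix with e₁, e₂, e₃, e₄, e₅ as columns and reduce.
The echelon form has 1 nonzero row, so the rank is 1.
(With 5 elements in a 4-dimensional space the rank is at most 4.)

1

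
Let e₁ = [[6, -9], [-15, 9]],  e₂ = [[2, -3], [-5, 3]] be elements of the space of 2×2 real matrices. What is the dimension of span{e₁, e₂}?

dim = 1

Use coordinates relative to {E₁₁, E₁₂, E₂₁, E₂₂}.
Put the 4×2 matrix [e₁|e₂] into echelon form.
Exactly 1 pivot survives; hence the rank is 1.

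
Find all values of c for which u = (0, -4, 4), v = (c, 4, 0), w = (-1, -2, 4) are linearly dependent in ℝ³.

c = -2

The vectors are dependent exactly when the determinant of the matrix with rows u, v, w vanishes.
The determinant works out to 8*c + 16.
Setting this to zero gives c = -2.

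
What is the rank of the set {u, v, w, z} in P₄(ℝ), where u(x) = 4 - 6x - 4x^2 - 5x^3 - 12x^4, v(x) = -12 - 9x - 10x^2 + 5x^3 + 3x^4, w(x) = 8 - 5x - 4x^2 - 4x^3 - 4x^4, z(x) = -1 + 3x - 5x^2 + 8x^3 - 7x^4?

4

Use coordinates relative to {1, x, …, x^4}.
Form the matrix with u, v, w, z as columns and reduce.
Reduction leaves 4 leading entries, giving rank 4.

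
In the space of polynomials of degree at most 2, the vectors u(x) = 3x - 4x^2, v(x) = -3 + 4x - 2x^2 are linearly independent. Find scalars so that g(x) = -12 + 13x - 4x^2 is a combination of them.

g = -u + 4v

Take coordinate vectors relative to {1, x, x^2}.
Write g = a₁u + a₂v and equate components.
The system has the unique solution (a₁, a₂) = (-1, 4).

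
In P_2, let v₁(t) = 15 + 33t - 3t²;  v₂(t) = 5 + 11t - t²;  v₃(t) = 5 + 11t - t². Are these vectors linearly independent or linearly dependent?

Write each element as a coordinate vector in ℝ³ using {1, t, t²}.
Place the vectors as rows of a 3×3 matrix and reduce to echelon form.
The reduction yields 1 nonzero row, so the rank is 1.
Since rank 1 < 3, the set is linearly dependent.

linearly dependent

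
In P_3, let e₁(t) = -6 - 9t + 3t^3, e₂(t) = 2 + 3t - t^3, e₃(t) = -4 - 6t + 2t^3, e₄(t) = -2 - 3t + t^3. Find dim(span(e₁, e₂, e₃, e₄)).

Represent each element by its coordinate vector in ℝ⁴.
Row-reduce the 4×4 matrix with these as rows.
There is 1 pivot column, so rank = 1.

dim = 1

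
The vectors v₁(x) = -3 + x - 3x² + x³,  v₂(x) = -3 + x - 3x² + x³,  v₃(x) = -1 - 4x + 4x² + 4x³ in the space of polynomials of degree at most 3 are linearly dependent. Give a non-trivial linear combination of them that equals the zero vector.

Take coordinates with respect to {1, x, …, x³}.
Solve the homogeneous system with v₁, v₂, v₃ as columns by row-reducing the coefficient matrix.
A generator of the null space is (1, -1, 0).

v₁ - v₂ = 0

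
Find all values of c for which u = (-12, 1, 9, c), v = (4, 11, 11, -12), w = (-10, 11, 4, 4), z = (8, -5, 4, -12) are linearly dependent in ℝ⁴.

c = -60/7

The set is linearly dependent precisely when det[u; v; w; z] = 0.
Expanding, det = -630*c - 5400.
Setting this to zero gives c = -60/7.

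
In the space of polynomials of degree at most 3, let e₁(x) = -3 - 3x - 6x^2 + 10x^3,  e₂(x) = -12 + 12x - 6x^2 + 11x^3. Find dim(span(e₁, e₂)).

Use coordinates relative to {1, x, …, x^3}.
Apply Gaussian elimination to the matrix whose rows are e₁, e₂.
Exactly 2 pivots survive; hence the rank is 2.

dim = 2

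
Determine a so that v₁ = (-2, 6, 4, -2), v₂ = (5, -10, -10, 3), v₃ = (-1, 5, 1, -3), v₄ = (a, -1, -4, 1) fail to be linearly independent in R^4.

a = 27/11

Dependence holds iff the 4×4 matrix [v₁ v₂ v₃ v₄] is singular.
The determinant works out to 54 - 22*a.
This vanishes exactly when a = 27/11.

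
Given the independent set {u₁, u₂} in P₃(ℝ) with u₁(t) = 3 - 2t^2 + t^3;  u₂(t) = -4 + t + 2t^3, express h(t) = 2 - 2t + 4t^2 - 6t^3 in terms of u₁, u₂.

Work in coordinates with respect to the standard basis {1, t, …, t^3}.
Solve the system with u₁, u₂ as columns and h as the right-hand side.
Back-substitution yields (a₁, a₂) = (-2, -2).

h = -2u₁ - 2u₂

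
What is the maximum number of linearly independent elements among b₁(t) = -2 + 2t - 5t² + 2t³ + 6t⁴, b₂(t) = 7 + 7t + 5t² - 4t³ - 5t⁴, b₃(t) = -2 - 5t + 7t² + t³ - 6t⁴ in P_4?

Use coordinates relative to {1, t, …, t⁴}.
Row-reduce the 3×5 matrix with these as rows.
Reduction leaves 3 leading entries, giving rank 3.

3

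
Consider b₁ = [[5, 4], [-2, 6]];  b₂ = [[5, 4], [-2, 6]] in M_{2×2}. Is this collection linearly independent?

linearly dependent

Write each element as a coordinate vector in ℝ⁴ using {E₁₁, E₁₂, E₂₁, E₂₂}.
Two of the vectors are equal, giving an immediate dependence.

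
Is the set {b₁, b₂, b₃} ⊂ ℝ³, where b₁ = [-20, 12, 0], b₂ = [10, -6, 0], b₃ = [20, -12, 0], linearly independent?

Form the 3×3 matrix with these as columns; its determinant is 0.
A zero determinant means the columns are linearly dependent.

linearly dependent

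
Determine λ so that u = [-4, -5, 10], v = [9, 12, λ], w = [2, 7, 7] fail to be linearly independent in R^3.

The set is linearly dependent precisely when det[u; v; w] = 0.
The determinant works out to 18*λ + 369.
Setting this to zero gives λ = -41/2.

λ = -41/2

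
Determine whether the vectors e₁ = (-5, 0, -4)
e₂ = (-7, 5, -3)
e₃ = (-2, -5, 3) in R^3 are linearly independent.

linearly independent

Row-reduce the matrix whose columns are e₁, e₂, e₃.
The reduction yields 3 nonzero rows, so the rank is 3.
Since rank = 3 (the number of vectors), the set is linearly independent.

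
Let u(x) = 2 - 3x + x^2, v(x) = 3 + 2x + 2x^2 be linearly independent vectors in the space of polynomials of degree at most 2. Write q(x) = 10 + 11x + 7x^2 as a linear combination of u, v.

Identify each element with its coordinate vector in ℝ³ via {1, x, x^2}.
Write q = α₁u + α₂v and equate components.
Back-substitution yields (α₁, α₂) = (-1, 4).

q = -u + 4v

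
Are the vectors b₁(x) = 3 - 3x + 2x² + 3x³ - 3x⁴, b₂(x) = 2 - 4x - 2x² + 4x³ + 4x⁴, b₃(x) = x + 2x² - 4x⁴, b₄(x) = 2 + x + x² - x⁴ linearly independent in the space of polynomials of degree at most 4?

linearly independent

Write each element as a coordinate vector in ℝ⁵ using {1, x, …, x⁴}.
Row-reduce the matrix whose columns are b₁, b₂, b₃, b₄.
The reduction yields 4 nonzero rows, so the rank is 4.
Since rank = 4 (the number of vectors), the set is linearly independent.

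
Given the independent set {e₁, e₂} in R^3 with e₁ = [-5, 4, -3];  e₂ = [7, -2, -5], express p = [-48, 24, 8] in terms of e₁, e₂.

p = 4e₁ - 4e₂

Solve the system with e₁, e₂ as columns and p as the right-hand side.
Back-substitution yields (α₁, α₂) = (4, -4).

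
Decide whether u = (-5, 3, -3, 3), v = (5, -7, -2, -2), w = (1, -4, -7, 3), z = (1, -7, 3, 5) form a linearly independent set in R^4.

Row-reduce the matrix whose columns are u, v, w, z.
The reduction yields 4 nonzero rows, so the rank is 4.
Since rank = 4 (the number of vectors), the set is linearly independent.

linearly independent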